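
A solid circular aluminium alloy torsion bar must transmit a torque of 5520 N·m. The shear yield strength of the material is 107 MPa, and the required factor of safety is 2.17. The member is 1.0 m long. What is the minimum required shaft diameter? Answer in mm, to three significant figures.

d = 82.9 mm

Allowable shear stress τ_allow = 107/2.17 = 49.31 MPa.
For a solid shaft τ = 16T/(πd³), so d³ = 16T/(π τ_allow) = 16×5520000/(π×49.31) = 570100 mm³.
d = (570100)^(1/3) = 82.92 mm.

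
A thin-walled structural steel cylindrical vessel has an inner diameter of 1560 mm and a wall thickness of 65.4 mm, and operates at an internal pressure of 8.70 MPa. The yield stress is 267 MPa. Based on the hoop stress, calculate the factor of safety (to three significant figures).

σ_h = pD/(2t) = 8.70×1560/(2×65.4) = 103.8 MPa.
n = 267/103.8 = 2.573.

n = 2.57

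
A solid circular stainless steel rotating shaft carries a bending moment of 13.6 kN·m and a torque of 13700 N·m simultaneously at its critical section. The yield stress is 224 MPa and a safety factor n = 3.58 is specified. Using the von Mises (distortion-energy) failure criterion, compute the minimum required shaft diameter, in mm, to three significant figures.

d = 143 mm

σ_allow = σ_y/n = 224/3.58 = 62.57 MPa.
For a solid shaft σ_b = 32M/(πd³) and τ = 16T/(πd³), so the von Mises stress is σ' = (16/πd³)·√(4M²+3T²).
√(4M²+3T²) = √(4×(1.360×10^7)² + 3×(1.370×10^7)²) = 3.610×10^7 N·mm.
d³ = 16×3.610×10^7/(π×62.57) = 2.938×10^6 mm³.
d = 143.2 mm.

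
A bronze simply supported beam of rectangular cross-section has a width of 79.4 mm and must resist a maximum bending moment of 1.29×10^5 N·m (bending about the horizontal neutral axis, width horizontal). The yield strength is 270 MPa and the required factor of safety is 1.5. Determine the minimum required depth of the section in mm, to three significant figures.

σ_allow = 270/1.5 = 180.0 MPa.
For a rectangular section σ = 6M/(bh²), so h² = 6M/(b σ_allow) = 6×1.2900×10^8/(79.4×180.0) = 54160 mm².
h = 232.7 mm.

h = 233 mm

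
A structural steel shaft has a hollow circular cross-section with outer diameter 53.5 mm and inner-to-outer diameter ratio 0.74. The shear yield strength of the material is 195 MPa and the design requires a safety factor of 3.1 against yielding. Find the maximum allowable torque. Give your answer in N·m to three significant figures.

T_allow = 1320 N·m

τ_allow = 195/3.1 = 62.90 MPa.
For a hollow shaft T_allow = τ_allow·πd_o³(1−k⁴)/16 with 1−k⁴ = 0.7001, so πd_o³(1−k⁴)/16 = 21050 mm³.
T_allow = 62.90×21050 = 1.324×10^6 N·mm = 1324 N·m.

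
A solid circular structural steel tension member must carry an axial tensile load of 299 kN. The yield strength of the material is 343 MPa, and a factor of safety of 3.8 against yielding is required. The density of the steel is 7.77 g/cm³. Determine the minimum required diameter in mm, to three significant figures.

d = 64.9 mm

Allowable stress σ_allow = 343/3.8 = 90.26 MPa.
Required area A = F/σ_allow = 299000/90.26 = 3313 mm².
A = πd²/4 → d = √(4A/π) = 64.94 mm.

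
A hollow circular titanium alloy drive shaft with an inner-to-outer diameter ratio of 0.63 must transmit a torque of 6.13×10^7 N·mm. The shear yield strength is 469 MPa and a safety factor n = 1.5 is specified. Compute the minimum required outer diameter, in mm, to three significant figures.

τ_allow = 469/1.5 = 312.7 MPa.
For a hollow shaft τ = 16T/[πd_o³(1−k⁴)] with k = 0.63, so 1−k⁴ = 0.8425.
d_o³ = 16T/[π τ_allow (1−k⁴)] = 16×6.1300×10^7/(π×312.7×0.8425) = 1.185×10^6 mm³.
d_o = 105.8 mm.

d_o = 106 mm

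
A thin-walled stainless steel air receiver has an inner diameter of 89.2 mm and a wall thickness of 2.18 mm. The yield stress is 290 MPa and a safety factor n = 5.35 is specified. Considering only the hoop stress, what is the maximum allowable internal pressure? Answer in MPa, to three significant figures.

σ_allow = 290/5.35 = 54.21 MPa.
σ_h = pD/(2t) → p_allow = 2σ_allow t/D = 2×54.21×2.18/89.2 = 2.650 MPa.

p_allow = 2.65 MPa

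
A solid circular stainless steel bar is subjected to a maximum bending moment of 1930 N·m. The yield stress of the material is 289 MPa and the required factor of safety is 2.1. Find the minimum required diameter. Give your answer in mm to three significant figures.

d = 52.3 mm

σ_allow = 289/2.1 = 137.6 MPa.
For a solid circular section σ = 32M/(πd³), so d³ = 32M/(π σ_allow) = 32×1930000/(π×137.6) = 142800 mm³.
d = 52.27 mm.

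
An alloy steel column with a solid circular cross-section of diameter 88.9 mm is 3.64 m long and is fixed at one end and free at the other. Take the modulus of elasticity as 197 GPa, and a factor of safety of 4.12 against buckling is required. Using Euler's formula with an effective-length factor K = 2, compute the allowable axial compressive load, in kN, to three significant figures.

I = πd⁴/64 = π×88.9⁴/64 = 3.066×10^6 mm⁴.
Effective length L_e = KL = 2×3.64 m = 7280 mm.
Euler critical load P_cr = π²EI/L_e² = π²×197000×3.066×10^6/7280² = 112500 N.
P_allow = P_cr/n = 112500/4.12 = 27300 N.

P_allow = 27.3 kN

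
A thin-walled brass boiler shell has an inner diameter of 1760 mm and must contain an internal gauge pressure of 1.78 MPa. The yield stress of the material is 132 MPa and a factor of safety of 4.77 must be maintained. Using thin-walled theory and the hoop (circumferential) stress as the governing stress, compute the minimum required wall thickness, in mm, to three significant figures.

t = 56.6 mm

σ_allow = 132/4.77 = 27.67 MPa.
Hoop stress σ_h = pD/(2t), so t = pD/(2σ_allow) = 1.78×1760/(2×27.67) = 56.60 mm.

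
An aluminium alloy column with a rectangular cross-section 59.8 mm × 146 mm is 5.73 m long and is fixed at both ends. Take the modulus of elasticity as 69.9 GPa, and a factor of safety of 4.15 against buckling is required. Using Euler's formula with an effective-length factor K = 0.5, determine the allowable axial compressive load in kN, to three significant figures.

Buckling occurs about the weak axis: I_min = h·b³/12 = 146×59.8³/12 = 2.602×10^6 mm⁴ (b = 59.8 mm is the smaller dimension).
Effective length L_e = KL = 0.5×5.73 m = 2865 mm.
Euler critical load P_cr = π²EI/L_e² = π²×69900×2.602×10^6/2865² = 218700 N.
P_allow = P_cr/n = 218700/4.15 = 52690 N.

P_allow = 52.7 kN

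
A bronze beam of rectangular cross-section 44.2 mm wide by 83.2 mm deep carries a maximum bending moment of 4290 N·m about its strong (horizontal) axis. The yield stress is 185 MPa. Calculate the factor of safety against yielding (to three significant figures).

n = 2.20

Section modulus S = bh²/6 = 44.2×83.2²/6 = 50990 mm³.
σ = M/S = 4290000/50990 = 84.13 MPa.
n = 185/84.13 = 2.199.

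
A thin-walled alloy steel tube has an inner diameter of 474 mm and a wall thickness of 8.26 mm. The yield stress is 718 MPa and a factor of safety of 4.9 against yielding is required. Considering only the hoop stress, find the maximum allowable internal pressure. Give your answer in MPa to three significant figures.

σ_allow = 718/4.9 = 146.5 MPa.
σ_h = pD/(2t) → p_allow = 2σ_allow t/D = 2×146.5×8.26/474 = 5.107 MPa.

p_allow = 5.11 MPa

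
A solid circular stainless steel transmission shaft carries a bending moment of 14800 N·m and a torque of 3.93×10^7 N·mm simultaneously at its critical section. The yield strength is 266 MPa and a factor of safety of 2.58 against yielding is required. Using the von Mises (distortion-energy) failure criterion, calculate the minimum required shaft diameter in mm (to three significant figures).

σ_allow = σ_y/n = 266/2.58 = 103.1 MPa.
For a solid shaft σ_b = 32M/(πd³) and τ = 16T/(πd³), so the von Mises stress is σ' = (16/πd³)·√(4M²+3T²).
√(4M²+3T²) = √(4×(1.480×10^7)² + 3×(3.930×10^7)²) = 7.423×10^7 N·mm.
d³ = 16×7.423×10^7/(π×103.1) = 3.667×10^6 mm³.
d = 154.2 mm.

d = 154 mm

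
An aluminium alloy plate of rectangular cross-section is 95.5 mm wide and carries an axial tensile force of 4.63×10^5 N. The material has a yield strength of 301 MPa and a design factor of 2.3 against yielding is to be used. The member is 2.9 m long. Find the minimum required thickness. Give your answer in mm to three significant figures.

t = 37.0 mm

σ_allow = 301/2.3 = 130.9 MPa.
Required area A = F/σ_allow = 463000/130.9 = 3538 mm².
t = A/w = 3538/95.5 = 37.05 mm.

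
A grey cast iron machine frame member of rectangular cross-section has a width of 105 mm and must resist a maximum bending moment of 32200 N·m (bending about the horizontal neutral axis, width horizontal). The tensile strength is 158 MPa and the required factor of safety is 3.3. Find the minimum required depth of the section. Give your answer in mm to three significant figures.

σ_allow = 158/3.3 = 47.88 MPa.
For a rectangular section σ = 6M/(bh²), so h² = 6M/(b σ_allow) = 6×3.2200×10^7/(105×47.88) = 38430 mm².
h = 196.0 mm.

h = 196 mm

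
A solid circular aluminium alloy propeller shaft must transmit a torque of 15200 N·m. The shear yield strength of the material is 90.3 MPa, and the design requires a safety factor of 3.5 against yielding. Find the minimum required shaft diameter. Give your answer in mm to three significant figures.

Allowable shear stress τ_allow = 90.3/3.5 = 25.80 MPa.
For a solid shaft τ = 16T/(πd³), so d³ = 16T/(π τ_allow) = 16×1.5200×10^7/(π×25.80) = 3.001×10^6 mm³.
d = (3.001×10^6)^(1/3) = 144.2 mm.

d = 144 mm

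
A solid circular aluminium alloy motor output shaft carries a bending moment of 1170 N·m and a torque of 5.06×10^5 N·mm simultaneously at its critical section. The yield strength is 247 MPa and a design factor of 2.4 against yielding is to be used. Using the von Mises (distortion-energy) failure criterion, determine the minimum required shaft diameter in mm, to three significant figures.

d = 49.8 mm

σ_allow = σ_y/n = 247/2.4 = 102.9 MPa.
For a solid shaft σ_b = 32M/(πd³) and τ = 16T/(πd³), so the von Mises stress is σ' = (16/πd³)·√(4M²+3T²).
√(4M²+3T²) = √(4×(1.170×10^6)² + 3×(506000)²) = 2.499×10^6 N·mm.
d³ = 16×2.499×10^6/(π×102.9) = 123700 mm³.
d = 49.82 mm.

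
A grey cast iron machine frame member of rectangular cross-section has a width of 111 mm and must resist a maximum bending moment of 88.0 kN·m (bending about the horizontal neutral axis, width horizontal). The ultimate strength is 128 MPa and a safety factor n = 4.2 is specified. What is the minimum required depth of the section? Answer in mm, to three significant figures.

σ_allow = 128/4.2 = 30.48 MPa.
For a rectangular section σ = 6M/(bh²), so h² = 6M/(b σ_allow) = 6×8.8000×10^7/(111×30.48) = 156100 mm².
h = 395.1 mm.

h = 395 mm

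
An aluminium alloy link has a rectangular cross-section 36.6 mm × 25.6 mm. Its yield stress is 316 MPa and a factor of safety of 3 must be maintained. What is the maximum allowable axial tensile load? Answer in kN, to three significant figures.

σ_allow = 316/3 = 105.3 MPa.
A = 36.6×25.6 = 937.0 mm².
F_allow = σ_allow × A = 105.3×937.0 = 98690 N.

F_allow = 98.7 kN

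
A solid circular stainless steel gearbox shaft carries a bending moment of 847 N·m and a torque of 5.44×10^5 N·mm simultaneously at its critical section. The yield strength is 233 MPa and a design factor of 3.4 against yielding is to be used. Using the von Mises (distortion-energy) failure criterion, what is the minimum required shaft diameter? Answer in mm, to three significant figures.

σ_allow = σ_y/n = 233/3.4 = 68.53 MPa.
For a solid shaft σ_b = 32M/(πd³) and τ = 16T/(πd³), so the von Mises stress is σ' = (16/πd³)·√(4M²+3T²).
√(4M²+3T²) = √(4×(847000)² + 3×(544000)²) = 1.938×10^6 N·mm.
d³ = 16×1.938×10^6/(π×68.53) = 144100 mm³.
d = 52.42 mm.

d = 52.4 mm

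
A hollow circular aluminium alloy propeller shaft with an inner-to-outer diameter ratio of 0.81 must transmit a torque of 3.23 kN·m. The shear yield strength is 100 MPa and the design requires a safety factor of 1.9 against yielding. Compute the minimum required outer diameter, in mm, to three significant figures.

d_o = 81.9 mm

τ_allow = 100/1.9 = 52.63 MPa.
For a hollow shaft τ = 16T/[πd_o³(1−k⁴)] with k = 0.81, so 1−k⁴ = 0.5695.
d_o³ = 16T/[π τ_allow (1−k⁴)] = 16×3230000/(π×52.63×0.5695) = 548800 mm³.
d_o = 81.87 mm.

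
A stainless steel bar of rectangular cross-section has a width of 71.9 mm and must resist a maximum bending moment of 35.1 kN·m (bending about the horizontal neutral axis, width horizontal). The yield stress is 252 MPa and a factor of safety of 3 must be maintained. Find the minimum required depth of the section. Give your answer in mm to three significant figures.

h = 187 mm

σ_allow = 252/3 = 84.00 MPa.
For a rectangular section σ = 6M/(bh²), so h² = 6M/(b σ_allow) = 6×3.5100×10^7/(71.9×84.00) = 34870 mm².
h = 186.7 mm.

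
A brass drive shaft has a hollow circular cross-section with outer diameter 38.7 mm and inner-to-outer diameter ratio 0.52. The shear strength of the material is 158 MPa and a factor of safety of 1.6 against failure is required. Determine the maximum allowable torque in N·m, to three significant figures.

τ_allow = 158/1.6 = 98.75 MPa.
For a hollow shaft T_allow = τ_allow·πd_o³(1−k⁴)/16 with 1−k⁴ = 0.9269, so πd_o³(1−k⁴)/16 = 10550 mm³.
T_allow = 98.75×10550 = 1.042×10^6 N·mm = 1042 N·m.

T_allow = 1040 N·m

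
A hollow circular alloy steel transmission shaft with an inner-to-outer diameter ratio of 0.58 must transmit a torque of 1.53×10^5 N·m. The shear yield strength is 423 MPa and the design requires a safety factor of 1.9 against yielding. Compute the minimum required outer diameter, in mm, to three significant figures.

d_o = 158 mm

τ_allow = 423/1.9 = 222.6 MPa.
For a hollow shaft τ = 16T/[πd_o³(1−k⁴)] with k = 0.58, so 1−k⁴ = 0.8868.
d_o³ = 16T/[π τ_allow (1−k⁴)] = 16×1.5300×10^8/(π×222.6×0.8868) = 3.947×10^6 mm³.
d_o = 158.0 mm.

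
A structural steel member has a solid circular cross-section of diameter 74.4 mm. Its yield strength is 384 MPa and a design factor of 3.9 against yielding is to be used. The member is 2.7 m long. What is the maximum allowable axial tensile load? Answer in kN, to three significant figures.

σ_allow = 384/3.9 = 98.46 MPa.
A = πd²/4 = π×74.4²/4 = 4347 mm².
F_allow = σ_allow × A = 98.46×4347 = 428100 N.

F_allow = 428 kN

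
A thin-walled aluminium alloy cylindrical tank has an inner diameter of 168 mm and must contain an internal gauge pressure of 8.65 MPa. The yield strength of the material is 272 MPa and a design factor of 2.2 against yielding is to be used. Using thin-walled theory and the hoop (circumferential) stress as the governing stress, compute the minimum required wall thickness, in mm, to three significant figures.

σ_allow = 272/2.2 = 123.6 MPa.
Hoop stress σ_h = pD/(2t), so t = pD/(2σ_allow) = 8.65×168/(2×123.6) = 5.877 mm.

t = 5.88 mm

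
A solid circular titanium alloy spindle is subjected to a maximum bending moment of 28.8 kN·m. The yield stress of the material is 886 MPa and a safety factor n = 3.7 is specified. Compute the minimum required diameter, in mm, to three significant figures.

d = 107 mm

σ_allow = 886/3.7 = 239.5 MPa.
For a solid circular section σ = 32M/(πd³), so d³ = 32M/(π σ_allow) = 32×2.8800×10^7/(π×239.5) = 1.225×10^6 mm³.
d = 107.0 mm.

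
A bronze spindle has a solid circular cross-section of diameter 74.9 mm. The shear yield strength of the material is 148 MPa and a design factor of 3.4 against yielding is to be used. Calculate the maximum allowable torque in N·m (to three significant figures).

τ_allow = 148/3.4 = 43.53 MPa.
For a solid shaft T_allow = τ_allow·πd³/16; πd³/16 = π×74.9³/16 = 82500 mm³.
T_allow = 43.53×82500 = 3.591×10^6 N·mm = 3591 N·m.

T_allow = 3590 N·m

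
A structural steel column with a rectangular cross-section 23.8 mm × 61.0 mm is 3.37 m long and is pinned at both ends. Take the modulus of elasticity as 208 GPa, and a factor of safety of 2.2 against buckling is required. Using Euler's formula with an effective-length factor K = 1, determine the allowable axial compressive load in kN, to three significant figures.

P_allow = 5.63 kN

Buckling occurs about the weak axis: I_min = h·b³/12 = 61.0×23.8³/12 = 68530 mm⁴ (b = 23.8 mm is the smaller dimension).
Effective length L_e = KL = 1×3.37 m = 3370 mm.
Euler critical load P_cr = π²EI/L_e² = π²×208000×68530/3370² = 12390 N.
P_allow = P_cr/n = 12390/2.2 = 5631 N.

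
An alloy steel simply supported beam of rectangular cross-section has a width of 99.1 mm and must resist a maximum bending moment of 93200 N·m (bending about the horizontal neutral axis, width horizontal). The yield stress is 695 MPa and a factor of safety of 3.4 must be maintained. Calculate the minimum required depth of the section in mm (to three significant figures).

h = 166 mm

σ_allow = 695/3.4 = 204.4 MPa.
For a rectangular section σ = 6M/(bh²), so h² = 6M/(b σ_allow) = 6×9.3200×10^7/(99.1×204.4) = 27600 mm².
h = 166.1 mm.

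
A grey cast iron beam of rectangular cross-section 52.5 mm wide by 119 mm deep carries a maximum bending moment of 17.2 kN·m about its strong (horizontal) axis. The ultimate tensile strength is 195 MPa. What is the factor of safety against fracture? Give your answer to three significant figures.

n = 1.40

Section modulus S = bh²/6 = 52.5×119²/6 = 123900 mm³.
σ = M/S = 1.7200×10^7/123900 = 138.8 MPa.
n = 195/138.8 = 1.405.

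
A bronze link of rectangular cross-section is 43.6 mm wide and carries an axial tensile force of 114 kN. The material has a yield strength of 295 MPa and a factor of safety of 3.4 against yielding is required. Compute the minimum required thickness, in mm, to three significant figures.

σ_allow = 295/3.4 = 86.76 MPa.
Required area A = F/σ_allow = 114000/86.76 = 1314 mm².
t = A/w = 1314/43.6 = 30.14 mm.

t = 30.1 mm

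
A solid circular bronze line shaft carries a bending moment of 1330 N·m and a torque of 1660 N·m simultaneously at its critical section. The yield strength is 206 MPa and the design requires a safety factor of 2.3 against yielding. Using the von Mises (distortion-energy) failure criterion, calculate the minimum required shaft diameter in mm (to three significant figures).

σ_allow = σ_y/n = 206/2.3 = 89.57 MPa.
For a solid shaft σ_b = 32M/(πd³) and τ = 16T/(πd³), so the von Mises stress is σ' = (16/πd³)·√(4M²+3T²).
√(4M²+3T²) = √(4×(1.330×10^6)² + 3×(1.660×10^6)²) = 3.917×10^6 N·mm.
d³ = 16×3.917×10^6/(π×89.57) = 222700 mm³.
d = 60.62 mm.

d = 60.6 mm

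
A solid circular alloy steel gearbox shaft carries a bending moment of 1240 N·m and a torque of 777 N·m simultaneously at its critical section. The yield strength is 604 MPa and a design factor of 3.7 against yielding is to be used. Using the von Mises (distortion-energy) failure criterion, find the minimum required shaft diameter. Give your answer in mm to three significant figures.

d = 44.5 mm

σ_allow = σ_y/n = 604/3.7 = 163.2 MPa.
For a solid shaft σ_b = 32M/(πd³) and τ = 16T/(πd³), so the von Mises stress is σ' = (16/πd³)·√(4M²+3T²).
√(4M²+3T²) = √(4×(1.240×10^6)² + 3×(777000)²) = 2.822×10^6 N·mm.
d³ = 16×2.822×10^6/(π×163.2) = 88030 mm³.
d = 44.48 mm.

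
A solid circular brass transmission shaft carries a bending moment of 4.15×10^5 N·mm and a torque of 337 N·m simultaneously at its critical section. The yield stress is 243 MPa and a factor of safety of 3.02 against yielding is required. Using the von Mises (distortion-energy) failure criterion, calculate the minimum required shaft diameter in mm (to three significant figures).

d = 40.0 mm

σ_allow = σ_y/n = 243/3.02 = 80.46 MPa.
For a solid shaft σ_b = 32M/(πd³) and τ = 16T/(πd³), so the von Mises stress is σ' = (16/πd³)·√(4M²+3T²).
√(4M²+3T²) = √(4×(415000)² + 3×(337000)²) = 1.015×10^6 N·mm.
d³ = 16×1.015×10^6/(π×80.46) = 64230 mm³.
d = 40.05 mm.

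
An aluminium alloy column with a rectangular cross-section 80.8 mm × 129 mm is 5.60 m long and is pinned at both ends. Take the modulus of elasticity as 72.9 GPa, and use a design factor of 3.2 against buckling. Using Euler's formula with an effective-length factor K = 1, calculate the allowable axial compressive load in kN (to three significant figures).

Buckling occurs about the weak axis: I_min = h·b³/12 = 129×80.8³/12 = 5.671×10^6 mm⁴ (b = 80.8 mm is the smaller dimension).
Effective length L_e = KL = 1×5.60 m = 5600 mm.
Euler critical load P_cr = π²EI/L_e² = π²×72900×5.671×10^6/5600² = 130100 N.
P_allow = P_cr/n = 130100/3.2 = 40660 N.

P_allow = 40.7 kN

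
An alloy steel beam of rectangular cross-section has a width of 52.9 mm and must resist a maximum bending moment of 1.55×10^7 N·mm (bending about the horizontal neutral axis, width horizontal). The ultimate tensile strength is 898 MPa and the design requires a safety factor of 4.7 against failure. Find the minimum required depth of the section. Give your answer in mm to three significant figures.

σ_allow = 898/4.7 = 191.1 MPa.
For a rectangular section σ = 6M/(bh²), so h² = 6M/(b σ_allow) = 6×1.5500×10^7/(52.9×191.1) = 9201 mm².
h = 95.92 mm.

h = 95.9 mm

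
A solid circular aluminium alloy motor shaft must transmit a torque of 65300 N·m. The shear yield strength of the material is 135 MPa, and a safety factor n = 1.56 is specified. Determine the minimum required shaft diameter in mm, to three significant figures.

Allowable shear stress τ_allow = 135/1.56 = 86.54 MPa.
For a solid shaft τ = 16T/(πd³), so d³ = 16T/(π τ_allow) = 16×6.5300×10^7/(π×86.54) = 3.843×10^6 mm³.
d = (3.843×10^6)^(1/3) = 156.6 mm.

d = 157 mm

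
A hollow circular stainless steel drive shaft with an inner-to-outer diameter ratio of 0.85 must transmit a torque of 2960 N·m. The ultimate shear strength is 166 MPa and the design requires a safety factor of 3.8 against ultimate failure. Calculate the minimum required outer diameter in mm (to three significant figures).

d_o = 89.7 mm

τ_allow = 166/3.8 = 43.68 MPa.
For a hollow shaft τ = 16T/[πd_o³(1−k⁴)] with k = 0.85, so 1−k⁴ = 0.4780.
d_o³ = 16T/[π τ_allow (1−k⁴)] = 16×2960000/(π×43.68×0.4780) = 722000 mm³.
d_o = 89.71 mm.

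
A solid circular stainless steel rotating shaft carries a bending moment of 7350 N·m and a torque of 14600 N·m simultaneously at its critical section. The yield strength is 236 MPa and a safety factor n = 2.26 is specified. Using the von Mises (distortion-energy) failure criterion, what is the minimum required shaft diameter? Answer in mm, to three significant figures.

d = 113 mm

σ_allow = σ_y/n = 236/2.26 = 104.4 MPa.
For a solid shaft σ_b = 32M/(πd³) and τ = 16T/(πd³), so the von Mises stress is σ' = (16/πd³)·√(4M²+3T²).
√(4M²+3T²) = √(4×(7.350×10^6)² + 3×(1.460×10^7)²) = 2.925×10^7 N·mm.
d³ = 16×2.925×10^7/(π×104.4) = 1.427×10^6 mm³.
d = 112.6 mm.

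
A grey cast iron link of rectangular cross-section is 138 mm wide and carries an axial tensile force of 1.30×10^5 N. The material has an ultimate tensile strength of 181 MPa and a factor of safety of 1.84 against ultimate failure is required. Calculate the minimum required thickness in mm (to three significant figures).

σ_allow = 181/1.84 = 98.37 MPa.
Required area A = F/σ_allow = 130000/98.37 = 1322 mm².
t = A/w = 1322/138 = 9.576 mm.

t = 9.58 mm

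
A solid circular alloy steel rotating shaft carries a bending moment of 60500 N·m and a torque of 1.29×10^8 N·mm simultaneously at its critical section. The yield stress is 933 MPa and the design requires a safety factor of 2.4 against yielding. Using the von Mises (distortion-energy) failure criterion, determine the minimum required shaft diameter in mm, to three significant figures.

σ_allow = σ_y/n = 933/2.4 = 388.8 MPa.
For a solid shaft σ_b = 32M/(πd³) and τ = 16T/(πd³), so the von Mises stress is σ' = (16/πd³)·√(4M²+3T²).
√(4M²+3T²) = √(4×(6.050×10^7)² + 3×(1.290×10^8)²) = 2.541×10^8 N·mm.
d³ = 16×2.541×10^8/(π×388.8) = 3.329×10^6 mm³.
d = 149.3 mm.

d = 149 mm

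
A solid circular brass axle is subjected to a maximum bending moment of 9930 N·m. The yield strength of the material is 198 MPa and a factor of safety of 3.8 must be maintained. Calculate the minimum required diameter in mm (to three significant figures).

d = 125 mm

σ_allow = 198/3.8 = 52.11 MPa.
For a solid circular section σ = 32M/(πd³), so d³ = 32M/(π σ_allow) = 32×9930000/(π×52.11) = 1.941×10^6 mm³.
d = 124.7 mm.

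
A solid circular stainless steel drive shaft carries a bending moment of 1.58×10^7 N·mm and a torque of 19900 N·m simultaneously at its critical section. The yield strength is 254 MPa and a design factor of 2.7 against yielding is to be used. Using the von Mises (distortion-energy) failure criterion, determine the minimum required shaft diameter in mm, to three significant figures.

d = 136 mm

σ_allow = σ_y/n = 254/2.7 = 94.07 MPa.
For a solid shaft σ_b = 32M/(πd³) and τ = 16T/(πd³), so the von Mises stress is σ' = (16/πd³)·√(4M²+3T²).
√(4M²+3T²) = √(4×(1.580×10^7)² + 3×(1.990×10^7)²) = 4.676×10^7 N·mm.
d³ = 16×4.676×10^7/(π×94.07) = 2.532×10^6 mm³.
d = 136.3 mm.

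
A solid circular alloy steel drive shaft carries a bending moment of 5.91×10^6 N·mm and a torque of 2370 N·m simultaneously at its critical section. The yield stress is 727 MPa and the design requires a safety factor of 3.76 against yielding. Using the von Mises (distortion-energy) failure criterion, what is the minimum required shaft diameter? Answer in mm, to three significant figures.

d = 69.1 mm

σ_allow = σ_y/n = 727/3.76 = 193.4 MPa.
For a solid shaft σ_b = 32M/(πd³) and τ = 16T/(πd³), so the von Mises stress is σ' = (16/πd³)·√(4M²+3T²).
√(4M²+3T²) = √(4×(5.910×10^6)² + 3×(2.370×10^6)²) = 1.251×10^7 N·mm.
d³ = 16×1.251×10^7/(π×193.4) = 329600 mm³.
d = 69.08 mm.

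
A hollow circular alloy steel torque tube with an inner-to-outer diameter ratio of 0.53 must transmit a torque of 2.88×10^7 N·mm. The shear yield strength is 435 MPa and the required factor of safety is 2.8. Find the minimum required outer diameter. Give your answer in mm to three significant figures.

d_o = 101 mm

τ_allow = 435/2.8 = 155.4 MPa.
For a hollow shaft τ = 16T/[πd_o³(1−k⁴)] with k = 0.53, so 1−k⁴ = 0.9211.
d_o³ = 16T/[π τ_allow (1−k⁴)] = 16×2.8800×10^7/(π×155.4×0.9211) = 1.025×10^6 mm³.
d_o = 100.8 mm.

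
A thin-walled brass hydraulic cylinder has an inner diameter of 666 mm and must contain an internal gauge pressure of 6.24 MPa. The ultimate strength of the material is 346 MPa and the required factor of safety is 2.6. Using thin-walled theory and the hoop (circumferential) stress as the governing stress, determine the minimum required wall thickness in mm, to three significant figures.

σ_allow = 346/2.6 = 133.1 MPa.
Hoop stress σ_h = pD/(2t), so t = pD/(2σ_allow) = 6.24×666/(2×133.1) = 15.61 mm.

t = 15.6 mm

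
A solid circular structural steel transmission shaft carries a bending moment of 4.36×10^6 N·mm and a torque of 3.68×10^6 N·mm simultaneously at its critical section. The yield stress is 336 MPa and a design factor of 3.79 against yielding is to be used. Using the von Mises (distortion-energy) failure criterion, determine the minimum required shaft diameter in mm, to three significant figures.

d = 85.3 mm

σ_allow = σ_y/n = 336/3.79 = 88.65 MPa.
For a solid shaft σ_b = 32M/(πd³) and τ = 16T/(πd³), so the von Mises stress is σ' = (16/πd³)·√(4M²+3T²).
√(4M²+3T²) = √(4×(4.360×10^6)² + 3×(3.680×10^6)²) = 1.080×10^7 N·mm.
d³ = 16×1.080×10^7/(π×88.65) = 620500 mm³.
d = 85.29 mm.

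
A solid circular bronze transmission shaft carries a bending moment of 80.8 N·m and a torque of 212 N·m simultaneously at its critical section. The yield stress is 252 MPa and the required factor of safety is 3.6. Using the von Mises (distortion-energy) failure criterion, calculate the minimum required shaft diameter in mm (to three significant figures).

d = 30.8 mm

σ_allow = σ_y/n = 252/3.6 = 70.00 MPa.
For a solid shaft σ_b = 32M/(πd³) and τ = 16T/(πd³), so the von Mises stress is σ' = (16/πd³)·√(4M²+3T²).
√(4M²+3T²) = √(4×(80800)² + 3×(212000)²) = 401200 N·mm.
d³ = 16×401200/(π×70.00) = 29190 mm³.
d = 30.79 mm.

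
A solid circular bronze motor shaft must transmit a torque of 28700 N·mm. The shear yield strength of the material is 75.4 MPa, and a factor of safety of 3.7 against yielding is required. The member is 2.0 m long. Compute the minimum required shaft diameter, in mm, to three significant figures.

d = 19.3 mm

Allowable shear stress τ_allow = 75.4/3.7 = 20.38 MPa.
For a solid shaft τ = 16T/(πd³), so d³ = 16T/(π τ_allow) = 16×28700/(π×20.38) = 7173 mm³.
d = (7173)^(1/3) = 19.29 mm.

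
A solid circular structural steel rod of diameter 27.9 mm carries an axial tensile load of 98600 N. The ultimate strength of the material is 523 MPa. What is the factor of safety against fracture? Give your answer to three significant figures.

n = 3.24

A = πd²/4 = 611.4 mm².
σ = F/A = 98600/611.4 = 161.3 MPa.
n = 523/161.3 = 3.243.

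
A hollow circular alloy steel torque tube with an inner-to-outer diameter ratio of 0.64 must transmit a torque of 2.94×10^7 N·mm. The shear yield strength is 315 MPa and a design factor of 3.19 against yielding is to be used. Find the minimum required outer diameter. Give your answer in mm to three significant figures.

d_o = 122 mm

τ_allow = 315/3.19 = 98.75 MPa.
For a hollow shaft τ = 16T/[πd_o³(1−k⁴)] with k = 0.64, so 1−k⁴ = 0.8322.
d_o³ = 16T/[π τ_allow (1−k⁴)] = 16×2.9400×10^7/(π×98.75×0.8322) = 1.822×10^6 mm³.
d_o = 122.1 mm.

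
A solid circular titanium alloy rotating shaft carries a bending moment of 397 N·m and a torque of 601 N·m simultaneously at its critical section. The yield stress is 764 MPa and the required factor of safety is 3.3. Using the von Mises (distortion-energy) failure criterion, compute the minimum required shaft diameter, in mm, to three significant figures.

σ_allow = σ_y/n = 764/3.3 = 231.5 MPa.
For a solid shaft σ_b = 32M/(πd³) and τ = 16T/(πd³), so the von Mises stress is σ' = (16/πd³)·√(4M²+3T²).
√(4M²+3T²) = √(4×(397000)² + 3×(601000)²) = 1.309×10^6 N·mm.
d³ = 16×1.309×10^6/(π×231.5) = 28800 mm³.
d = 30.65 mm.

d = 30.7 mm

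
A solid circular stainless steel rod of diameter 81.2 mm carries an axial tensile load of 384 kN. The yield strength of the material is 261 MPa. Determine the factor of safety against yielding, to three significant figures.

A = πd²/4 = 5178 mm².
σ = F/A = 384000/5178 = 74.15 MPa.
n = 261/74.15 = 3.520.

n = 3.52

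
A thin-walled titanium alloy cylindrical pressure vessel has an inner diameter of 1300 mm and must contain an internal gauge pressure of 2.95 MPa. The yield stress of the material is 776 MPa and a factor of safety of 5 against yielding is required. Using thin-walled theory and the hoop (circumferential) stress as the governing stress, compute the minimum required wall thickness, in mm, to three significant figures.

σ_allow = 776/5 = 155.2 MPa.
Hoop stress σ_h = pD/(2t), so t = pD/(2σ_allow) = 2.95×1300/(2×155.2) = 12.36 mm.

t = 12.4 mm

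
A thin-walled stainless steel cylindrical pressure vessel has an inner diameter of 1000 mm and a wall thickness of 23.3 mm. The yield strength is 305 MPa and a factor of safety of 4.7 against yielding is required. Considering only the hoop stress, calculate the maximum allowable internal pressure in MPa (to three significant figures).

σ_allow = 305/4.7 = 64.89 MPa.
σ_h = pD/(2t) → p_allow = 2σ_allow t/D = 2×64.89×23.3/1000 = 3.024 MPa.

p_allow = 3.02 MPa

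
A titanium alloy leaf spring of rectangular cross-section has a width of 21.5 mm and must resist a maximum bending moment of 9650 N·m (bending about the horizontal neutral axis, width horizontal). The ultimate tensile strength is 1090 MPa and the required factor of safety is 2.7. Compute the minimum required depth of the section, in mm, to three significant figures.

h = 81.7 mm

σ_allow = 1090/2.7 = 403.7 MPa.
For a rectangular section σ = 6M/(bh²), so h² = 6M/(b σ_allow) = 6×9650000/(21.5×403.7) = 6671 mm².
h = 81.67 mm.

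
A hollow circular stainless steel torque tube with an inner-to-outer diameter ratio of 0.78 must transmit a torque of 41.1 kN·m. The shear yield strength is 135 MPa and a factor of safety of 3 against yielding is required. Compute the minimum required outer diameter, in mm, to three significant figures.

τ_allow = 135/3 = 45.00 MPa.
For a hollow shaft τ = 16T/[πd_o³(1−k⁴)] with k = 0.78, so 1−k⁴ = 0.6298.
d_o³ = 16T/[π τ_allow (1−k⁴)] = 16×4.1100×10^7/(π×45.00×0.6298) = 7.385×10^6 mm³.
d_o = 194.7 mm.

d_o = 195 mm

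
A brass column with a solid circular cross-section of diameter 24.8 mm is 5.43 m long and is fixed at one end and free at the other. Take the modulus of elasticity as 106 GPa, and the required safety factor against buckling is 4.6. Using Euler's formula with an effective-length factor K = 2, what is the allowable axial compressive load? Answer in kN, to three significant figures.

I = πd⁴/64 = π×24.8⁴/64 = 18570 mm⁴.
Effective length L_e = KL = 2×5.43 m = 10860 mm.
Euler critical load P_cr = π²EI/L_e² = π²×106000×18570/10860² = 164.7 N.
P_allow = P_cr/n = 164.7/4.6 = 35.81 N.

P_allow = 0.0358 kN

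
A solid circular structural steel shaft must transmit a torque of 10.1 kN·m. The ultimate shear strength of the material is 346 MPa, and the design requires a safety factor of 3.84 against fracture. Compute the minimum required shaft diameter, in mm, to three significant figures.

d = 83.0 mm

Allowable shear stress τ_allow = 346/3.84 = 90.10 MPa.
For a solid shaft τ = 16T/(πd³), so d³ = 16T/(π τ_allow) = 16×1.0100×10^7/(π×90.10) = 570900 mm³.
d = (570900)^(1/3) = 82.96 mm.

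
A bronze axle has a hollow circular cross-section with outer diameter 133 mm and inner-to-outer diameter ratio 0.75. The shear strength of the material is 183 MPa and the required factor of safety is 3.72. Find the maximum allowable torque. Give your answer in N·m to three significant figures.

τ_allow = 183/3.72 = 49.19 MPa.
For a hollow shaft T_allow = τ_allow·πd_o³(1−k⁴)/16 with 1−k⁴ = 0.6836, so πd_o³(1−k⁴)/16 = 315800 mm³.
T_allow = 49.19×315800 = 1.553×10^7 N·mm = 15530 N·m.

T_allow = 15500 N·m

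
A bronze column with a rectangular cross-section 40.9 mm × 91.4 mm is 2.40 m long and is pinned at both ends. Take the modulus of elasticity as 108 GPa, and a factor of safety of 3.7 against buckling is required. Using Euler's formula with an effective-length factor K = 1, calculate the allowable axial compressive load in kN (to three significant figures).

P_allow = 26.1 kN

Buckling occurs about the weak axis: I_min = h·b³/12 = 91.4×40.9³/12 = 521100 mm⁴ (b = 40.9 mm is the smaller dimension).
Effective length L_e = KL = 1×2.40 m = 2400 mm.
Euler critical load P_cr = π²EI/L_e² = π²×108000×521100/2400² = 96440 N.
P_allow = P_cr/n = 96440/3.7 = 26060 N.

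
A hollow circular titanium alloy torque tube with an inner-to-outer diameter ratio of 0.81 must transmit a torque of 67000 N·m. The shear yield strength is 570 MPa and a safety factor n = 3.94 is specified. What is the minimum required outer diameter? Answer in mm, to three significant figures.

d_o = 161 mm

τ_allow = 570/3.94 = 144.7 MPa.
For a hollow shaft τ = 16T/[πd_o³(1−k⁴)] with k = 0.81, so 1−k⁴ = 0.5695.
d_o³ = 16T/[π τ_allow (1−k⁴)] = 16×6.7000×10^7/(π×144.7×0.5695) = 4.141×10^6 mm³.
d_o = 160.6 mm.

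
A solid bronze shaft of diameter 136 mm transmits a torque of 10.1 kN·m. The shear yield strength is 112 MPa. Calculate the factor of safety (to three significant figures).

n = 5.48

τ = 16T/(πd³) = 16×1.0100×10^7/(π×136³) = 20.45 MPa.
n = τ_limit/τ = 112/20.45 = 5.477.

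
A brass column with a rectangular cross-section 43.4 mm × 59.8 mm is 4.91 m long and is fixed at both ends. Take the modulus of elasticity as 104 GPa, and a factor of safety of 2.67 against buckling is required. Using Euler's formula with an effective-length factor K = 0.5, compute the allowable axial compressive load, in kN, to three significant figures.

P_allow = 26.0 kN

Buckling occurs about the weak axis: I_min = h·b³/12 = 59.8×43.4³/12 = 407400 mm⁴ (b = 43.4 mm is the smaller dimension).
Effective length L_e = KL = 0.5×4.91 m = 2455 mm.
Euler critical load P_cr = π²EI/L_e² = π²×104000×407400/2455² = 69380 N.
P_allow = P_cr/n = 69380/2.67 = 25980 N.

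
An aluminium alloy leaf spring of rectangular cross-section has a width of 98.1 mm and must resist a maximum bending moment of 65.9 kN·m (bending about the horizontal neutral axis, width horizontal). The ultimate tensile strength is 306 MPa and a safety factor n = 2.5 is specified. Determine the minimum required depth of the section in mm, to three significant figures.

σ_allow = 306/2.5 = 122.4 MPa.
For a rectangular section σ = 6M/(bh²), so h² = 6M/(b σ_allow) = 6×6.5900×10^7/(98.1×122.4) = 32930 mm².
h = 181.5 mm.

h = 181 mm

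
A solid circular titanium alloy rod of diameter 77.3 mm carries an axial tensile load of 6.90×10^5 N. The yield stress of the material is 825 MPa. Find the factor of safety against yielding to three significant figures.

n = 5.61

A = πd²/4 = 4693 mm².
σ = F/A = 690000/4693 = 147.0 MPa.
n = 825/147.0 = 5.611.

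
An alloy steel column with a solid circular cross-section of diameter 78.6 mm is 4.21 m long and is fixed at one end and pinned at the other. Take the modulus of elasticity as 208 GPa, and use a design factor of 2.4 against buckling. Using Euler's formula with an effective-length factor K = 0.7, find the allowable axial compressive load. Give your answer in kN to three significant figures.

P_allow = 185 kN

I = πd⁴/64 = π×78.6⁴/64 = 1.874×10^6 mm⁴.
Effective length L_e = KL = 0.7×4.21 m = 2947 mm.
Euler critical load P_cr = π²EI/L_e² = π²×208000×1.874×10^6/2947² = 442900 N.
P_allow = P_cr/n = 442900/2.4 = 184500 N.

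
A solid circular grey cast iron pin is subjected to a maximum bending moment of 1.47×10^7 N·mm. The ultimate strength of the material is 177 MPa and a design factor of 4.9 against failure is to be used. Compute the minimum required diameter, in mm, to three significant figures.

d = 161 mm

σ_allow = 177/4.9 = 36.12 MPa.
For a solid circular section σ = 32M/(πd³), so d³ = 32M/(π σ_allow) = 32×1.4700×10^7/(π×36.12) = 4.145×10^6 mm³.
d = 160.6 mm.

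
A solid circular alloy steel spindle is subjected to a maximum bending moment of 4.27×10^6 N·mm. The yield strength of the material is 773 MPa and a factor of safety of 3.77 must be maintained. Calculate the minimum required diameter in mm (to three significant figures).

σ_allow = 773/3.77 = 205.0 MPa.
For a solid circular section σ = 32M/(πd³), so d³ = 32M/(π σ_allow) = 32×4270000/(π×205.0) = 212100 mm³.
d = 59.64 mm.

d = 59.6 mm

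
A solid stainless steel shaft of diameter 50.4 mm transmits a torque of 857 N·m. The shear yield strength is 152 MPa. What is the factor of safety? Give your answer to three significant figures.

τ = 16T/(πd³) = 16×857000/(π×50.4³) = 34.09 MPa.
n = τ_limit/τ = 152/34.09 = 4.458.

n = 4.46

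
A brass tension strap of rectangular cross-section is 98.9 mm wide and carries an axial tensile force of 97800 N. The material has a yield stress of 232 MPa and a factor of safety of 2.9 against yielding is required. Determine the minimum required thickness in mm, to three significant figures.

t = 12.4 mm

σ_allow = 232/2.9 = 80.00 MPa.
Required area A = F/σ_allow = 97800/80.00 = 1222 mm².
t = A/w = 1222/98.9 = 12.36 mm.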